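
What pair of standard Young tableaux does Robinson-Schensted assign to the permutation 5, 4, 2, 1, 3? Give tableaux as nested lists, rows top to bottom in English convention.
P = [[1, 3], [2], [4], [5]], Q = [[1, 5], [2], [3], [4]]

Insert each entry of the permutation into P by Schensted row insertion, recording in Q the position of each new cell.

Insert 5: appended to row 1. P = [[5]], Q = [[1]].
Insert 4: 4 bumps 5 from row 1; 5 starts row 2. P = [[4], [5]], Q = [[1], [2]].
Insert 2: 2 bumps 4 from row 1; 4 bumps 5 from row 2; 5 starts row 3. P = [[2], [4], [5]], Q = [[1], [2], [3]].
Insert 1: 1 bumps 2 from row 1; 2 bumps 4 from row 2; 4 bumps 5 from row 3; 5 starts row 4. P = [[1], [2], [4], [5]], Q = [[1], [2], [3], [4]].
Insert 3: appended to row 1. P = [[1, 3], [2], [4], [5]], Q = [[1, 5], [2], [3], [4]].

So P = [[1, 3], [2], [4], [5]], Q = [[1, 5], [2], [3], [4]].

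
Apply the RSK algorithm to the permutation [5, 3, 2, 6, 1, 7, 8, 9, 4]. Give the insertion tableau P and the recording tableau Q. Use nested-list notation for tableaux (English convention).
P = [[1, 4, 7, 8, 9], [2, 6], [3], [5]], Q = [[1, 4, 6, 7, 8], [2, 9], [3], [5]]

Insert each entry of the permutation into P by Schensted row insertion, recording in Q the position of each new cell.

Insert 5: appended to row 1. P = [[5]], Q = [[1]].
Insert 3: 3 bumps 5 from row 1; 5 starts row 2. P = [[3], [5]], Q = [[1], [2]].
Insert 2: 2 bumps 3 from row 1; 3 bumps 5 from row 2; 5 starts row 3. P = [[2], [3], [5]], Q = [[1], [2], [3]].
Insert 6: appended to row 1. P = [[2, 6], [3], [5]], Q = [[1, 4], [2], [3]].
Insert 1: 1 bumps 2 from row 1; 2 bumps 3 from row 2; 3 bumps 5 from row 3; 5 starts row 4. P = [[1, 6], [2], [3], [5]], Q = [[1, 4], [2], [3], [5]].
Insert 7: appended to row 1. P = [[1, 6, 7], [2], [3], [5]], Q = [[1, 4, 6], [2], [3], [5]].
Insert 8: appended to row 1. P = [[1, 6, 7, 8], [2], [3], [5]], Q = [[1, 4, 6, 7], [2], [3], [5]].
Insert 9: appended to row 1. P = [[1, 6, 7, 8, 9], [2], [3], [5]], Q = [[1, 4, 6, 7, 8], [2], [3], [5]].
Insert 4: 4 bumps 6 from row 1; 6 appends to row 2. P = [[1, 4, 7, 8, 9], [2, 6], [3], [5]], Q = [[1, 4, 6, 7, 8], [2, 9], [3], [5]].

So P = [[1, 4, 7, 8, 9], [2, 6], [3], [5]], Q = [[1, 4, 6, 7, 8], [2, 9], [3], [5]].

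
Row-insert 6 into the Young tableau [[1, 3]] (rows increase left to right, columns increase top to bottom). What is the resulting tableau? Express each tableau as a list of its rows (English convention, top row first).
6 is larger than every entry of row 1, so it is appended to row 1. The new tableau is [[1, 3, 6]].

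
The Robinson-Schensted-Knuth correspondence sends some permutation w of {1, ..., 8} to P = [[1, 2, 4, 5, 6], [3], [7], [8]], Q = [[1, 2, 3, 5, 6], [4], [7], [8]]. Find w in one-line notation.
1 3 8 4 5 7 6 2

Reverse RSK: for i = n, n-1, ..., 1, locate i in Q, remove the corresponding corner cell from P, and reverse-bump its entry up through P; the value ejected from row 1 is w(i).

So w = 1 3 8 4 5 7 6 2.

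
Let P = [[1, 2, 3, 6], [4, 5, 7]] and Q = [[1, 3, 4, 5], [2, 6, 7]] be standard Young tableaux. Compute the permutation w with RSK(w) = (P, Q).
Reverse RSK: for i = n, n-1, ..., 1, locate i in Q, remove the corresponding corner cell from P, and reverse-bump its entry up through P; the value ejected from row 1 is w(i).

So w = 4 1 2 5 7 3 6.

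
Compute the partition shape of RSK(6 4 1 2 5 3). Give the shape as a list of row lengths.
[3, 2, 1]

Row-insert each entry into an empty tableau.

After inserting 6: P = [[6]].
After inserting 4: P = [[4], [6]].
After inserting 1: P = [[1], [4], [6]].
After inserting 2: P = [[1, 2], [4], [6]].
After inserting 5: P = [[1, 2, 5], [4], [6]].
After inserting 3: P = [[1, 2, 3], [4, 5], [6]].

The final insertion tableau P = [[1, 2, 3], [4, 5], [6]] has shape [3, 2, 1].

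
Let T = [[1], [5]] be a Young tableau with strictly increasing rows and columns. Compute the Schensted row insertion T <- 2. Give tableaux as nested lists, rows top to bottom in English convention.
2 is larger than every entry of row 1, so it is appended to row 1. The new tableau is [[1, 2], [5]].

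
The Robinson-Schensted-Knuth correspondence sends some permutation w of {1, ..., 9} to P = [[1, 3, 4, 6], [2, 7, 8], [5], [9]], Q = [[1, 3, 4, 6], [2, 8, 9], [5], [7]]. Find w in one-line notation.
9 2 5 7 3 8 1 4 6

Reverse the RSK construction: for i from n down to 1, find the cell of Q containing i, remove the entry at that cell from P, and reverse-bump it up through P; the value ejected from row 1 is w(i).

Step i=9: Q has 9 at row 2, column 3; remove 8 from row 2 of P and reverse-bump: 8 enters row 1 and ejects 6. So w(9) = 6. P is now [[1, 3, 4, 8], [2, 7], [5], [9]].
Step i=8: Q has 8 at row 2, column 2; remove 7 from row 2 of P and reverse-bump: 7 enters row 1 and ejects 4. So w(8) = 4. P is now [[1, 3, 7, 8], [2], [5], [9]].
Step i=7: Q has 7 at row 4, column 1; remove 9 from row 4 of P and reverse-bump: 9 enters row 3 and ejects 5; 5 enters row 2 and ejects 2; 2 enters row 1 and ejects 1. So w(7) = 1. P is now [[2, 3, 7, 8], [5], [9]].
Step i=6: Q has 6 at row 1, column 4; remove that cell from P, ejecting 8. So w(6) = 8. P is now [[2, 3, 7], [5], [9]].
Step i=5: Q has 5 at row 3, column 1; remove 9 from row 3 of P and reverse-bump: 9 enters row 2 and ejects 5; 5 enters row 1 and ejects 3. So w(5) = 3. P is now [[2, 5, 7], [9]].
Step i=4: Q has 4 at row 1, column 3; remove that cell from P, ejecting 7. So w(4) = 7. P is now [[2, 5], [9]].
Step i=3: Q has 3 at row 1, column 2; remove that cell from P, ejecting 5. So w(3) = 5. P is now [[2], [9]].
Step i=2: Q has 2 at row 2, column 1; remove 9 from row 2 of P and reverse-bump: 9 enters row 1 and ejects 2. So w(2) = 2. P is now [[9]].
Step i=1: Q has 1 at row 1, column 1; remove that cell from P, ejecting 9. So w(1) = 9. P is now [].

So w = 9 2 5 7 3 8 1 4 6.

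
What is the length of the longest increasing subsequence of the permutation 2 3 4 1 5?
4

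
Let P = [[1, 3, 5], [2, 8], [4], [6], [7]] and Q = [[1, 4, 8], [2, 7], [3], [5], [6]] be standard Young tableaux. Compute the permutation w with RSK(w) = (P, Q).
Reverse the RSK construction: for i from n down to 1, find the cell of Q containing i, remove the entry at that cell from P, and reverse-bump it up through P; the value ejected from row 1 is w(i).

Step i=8: Q has 8 at row 1, column 3; remove that cell from P, ejecting 5. So w(8) = 5. P is now [[1, 3], [2, 8], [4], [6], [7]].
Step i=7: Q has 7 at row 2, column 2; remove 8 from row 2 of P and reverse-bump: 8 enters row 1 and ejects 3. So w(7) = 3. P is now [[1, 8], [2], [4], [6], [7]].
Step i=6: Q has 6 at row 5, column 1; remove 7 from row 5 of P and reverse-bump: 7 enters row 4 and ejects 6; 6 enters row 3 and ejects 4; 4 enters row 2 and ejects 2; 2 enters row 1 and ejects 1. So w(6) = 1. P is now [[2, 8], [4], [6], [7]].
Step i=5: Q has 5 at row 4, column 1; remove 7 from row 4 of P and reverse-bump: 7 enters row 3 and ejects 6; 6 enters row 2 and ejects 4; 4 enters row 1 and ejects 2. So w(5) = 2. P is now [[4, 8], [6], [7]].
Step i=4: Q has 4 at row 1, column 2; remove that cell from P, ejecting 8. So w(4) = 8. P is now [[4], [6], [7]].
Step i=3: Q has 3 at row 3, column 1; remove 7 from row 3 of P and reverse-bump: 7 enters row 2 and ejects 6; 6 enters row 1 and ejects 4. So w(3) = 4. P is now [[6], [7]].
Step i=2: Q has 2 at row 2, column 1; remove 7 from row 2 of P and reverse-bump: 7 enters row 1 and ejects 6. So w(2) = 6. P is now [[7]].
Step i=1: Q has 1 at row 1, column 1; remove that cell from P, ejecting 7. So w(1) = 7. P is now [].

So w = 7 6 4 8 2 1 3 5.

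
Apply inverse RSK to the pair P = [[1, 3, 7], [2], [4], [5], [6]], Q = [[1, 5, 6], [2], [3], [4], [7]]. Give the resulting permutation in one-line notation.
Reverse RSK: for i = n, n-1, ..., 1, locate i in Q, remove the corresponding corner cell from P, and reverse-bump its entry up through P; the value ejected from row 1 is w(i).

So w = 6 5 4 2 3 7 1.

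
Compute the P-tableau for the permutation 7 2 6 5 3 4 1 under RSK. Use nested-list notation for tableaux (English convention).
Insert 7: appended to row 1. P = [[7]].
Insert 2: 2 bumps 7 from row 1; 7 starts row 2. P = [[2], [7]].
Insert 6: appended to row 1. P = [[2, 6], [7]].
Insert 5: 5 bumps 6 from row 1; 6 bumps 7 from row 2; 7 starts row 3. P = [[2, 5], [6], [7]].
Insert 3: 3 bumps 5 from row 1; 5 bumps 6 from row 2; 6 bumps 7 from row 3; 7 starts row 4. P = [[2, 3], [5], [6], [7]].
Insert 4: appended to row 1. P = [[2, 3, 4], [5], [6], [7]].
Insert 1: 1 bumps 2 from row 1; 2 bumps 5 from row 2; 5 bumps 6 from row 3; 6 bumps 7 from row 4; 7 starts row 5. P = [[1, 3, 4], [2], [5], [6], [7]].

So P = [[1, 3, 4], [2], [5], [6], [7]].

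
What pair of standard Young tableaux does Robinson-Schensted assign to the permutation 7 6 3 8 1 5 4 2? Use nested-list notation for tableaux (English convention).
Insert each entry of the permutation into P by Schensted row insertion, recording in Q the position of each new cell.

Insert 7: appended to row 1. P = [[7]].
Insert 6: 6 bumps 7 from row 1; 7 starts row 2. P = [[6], [7]].
Insert 3: 3 bumps 6 from row 1; 6 bumps 7 from row 2; 7 starts row 3. P = [[3], [6], [7]].
Insert 8: appended to row 1. P = [[3, 8], [6], [7]].
Insert 1: 1 bumps 3 from row 1; 3 bumps 6 from row 2; 6 bumps 7 from row 3; 7 starts row 4. P = [[1, 8], [3], [6], [7]].
Insert 5: 5 bumps 8 from row 1; 8 appends to row 2. P = [[1, 5], [3, 8], [6], [7]].
Insert 4: 4 bumps 5 from row 1; 5 bumps 8 from row 2; 8 appends to row 3. P = [[1, 4], [3, 5], [6, 8], [7]].
Insert 2: 2 bumps 4 from row 1; 4 bumps 5 from row 2; 5 bumps 6 from row 3; 6 bumps 7 from row 4; 7 starts row 5. P = [[1, 2], [3, 4], [5, 8], [6], [7]].

So P = [[1, 2], [3, 4], [5, 8], [6], [7]], Q = [[1, 4], [2, 6], [3, 7], [5], [8]].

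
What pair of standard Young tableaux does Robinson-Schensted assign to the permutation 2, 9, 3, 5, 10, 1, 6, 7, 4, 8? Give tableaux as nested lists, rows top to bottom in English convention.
P = [[1, 3, 4, 6, 7, 8], [2, 5], [9, 10]], Q = [[1, 2, 4, 5, 8, 10], [3, 7], [6, 9]]

Insert each entry of the permutation into P by Schensted row insertion, recording in Q the position of each new cell.

Insert 2: appended to row 1. P = [[2]], Q = [[1]].
Insert 9: appended to row 1. P = [[2, 9]], Q = [[1, 2]].
Insert 3: 3 bumps 9 from row 1; 9 starts row 2. P = [[2, 3], [9]], Q = [[1, 2], [3]].
Insert 5: appended to row 1. P = [[2, 3, 5], [9]], Q = [[1, 2, 4], [3]].
Insert 10: appended to row 1. P = [[2, 3, 5, 10], [9]], Q = [[1, 2, 4, 5], [3]].
Insert 1: 1 bumps 2 from row 1; 2 bumps 9 from row 2; 9 starts row 3. P = [[1, 3, 5, 10], [2], [9]], Q = [[1, 2, 4, 5], [3], [6]].
Insert 6: 6 bumps 10 from row 1; 10 appends to row 2. P = [[1, 3, 5, 6], [2, 10], [9]], Q = [[1, 2, 4, 5], [3, 7], [6]].
Insert 7: appended to row 1. P = [[1, 3, 5, 6, 7], [2, 10], [9]], Q = [[1, 2, 4, 5, 8], [3, 7], [6]].
Insert 4: 4 bumps 5 from row 1; 5 bumps 10 from row 2; 10 appends to row 3. P = [[1, 3, 4, 6, 7], [2, 5], [9, 10]], Q = [[1, 2, 4, 5, 8], [3, 7], [6, 9]].
Insert 8: appended to row 1. P = [[1, 3, 4, 6, 7, 8], [2, 5], [9, 10]], Q = [[1, 2, 4, 5, 8, 10], [3, 7], [6, 9]].

So P = [[1, 3, 4, 6, 7, 8], [2, 5], [9, 10]], Q = [[1, 2, 4, 5, 8, 10], [3, 7], [6, 9]].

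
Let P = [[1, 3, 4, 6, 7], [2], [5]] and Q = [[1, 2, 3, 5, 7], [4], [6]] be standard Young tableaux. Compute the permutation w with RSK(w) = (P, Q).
2 3 5 4 6 1 7

Reverse the RSK construction: for i from n down to 1, find the cell of Q containing i, remove the entry at that cell from P, and reverse-bump it up through P; the value ejected from row 1 is w(i).

Step i=7: Q has 7 at row 1, column 5; remove that cell from P, ejecting 7. So w(7) = 7. P is now [[1, 3, 4, 6], [2], [5]].
Step i=6: Q has 6 at row 3, column 1; remove 5 from row 3 of P and reverse-bump: 5 enters row 2 and ejects 2; 2 enters row 1 and ejects 1. So w(6) = 1. P is now [[2, 3, 4, 6], [5]].
Step i=5: Q has 5 at row 1, column 4; remove that cell from P, ejecting 6. So w(5) = 6. P is now [[2, 3, 4], [5]].
Step i=4: Q has 4 at row 2, column 1; remove 5 from row 2 of P and reverse-bump: 5 enters row 1 and ejects 4. So w(4) = 4. P is now [[2, 3, 5]].
Step i=3: Q has 3 at row 1, column 3; remove that cell from P, ejecting 5. So w(3) = 5. P is now [[2, 3]].
Step i=2: Q has 2 at row 1, column 2; remove that cell from P, ejecting 3. So w(2) = 3. P is now [[2]].
Step i=1: Q has 1 at row 1, column 1; remove that cell from P, ejecting 2. So w(1) = 2. P is now [].

So w = 2 3 5 4 6 1 7.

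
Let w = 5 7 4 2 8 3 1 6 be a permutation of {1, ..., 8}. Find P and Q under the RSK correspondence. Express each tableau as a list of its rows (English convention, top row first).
P = [[1, 3, 6], [2, 7, 8], [4], [5]], Q = [[1, 2, 5], [3, 6, 8], [4], [7]]

Insert each entry of the permutation into P by Schensted row insertion, recording in Q the position of each new cell.

Insert 5: appended to row 1. P = [[5]].
Insert 7: appended to row 1. P = [[5, 7]].
Insert 4: 4 bumps 5 from row 1; 5 starts row 2. P = [[4, 7], [5]].
Insert 2: 2 bumps 4 from row 1; 4 bumps 5 from row 2; 5 starts row 3. P = [[2, 7], [4], [5]].
Insert 8: appended to row 1. P = [[2, 7, 8], [4], [5]].
Insert 3: 3 bumps 7 from row 1; 7 appends to row 2. P = [[2, 3, 8], [4, 7], [5]].
Insert 1: 1 bumps 2 from row 1; 2 bumps 4 from row 2; 4 bumps 5 from row 3; 5 starts row 4. P = [[1, 3, 8], [2, 7], [4], [5]].
Insert 6: 6 bumps 8 from row 1; 8 appends to row 2. P = [[1, 3, 6], [2, 7, 8], [4], [5]].

So P = [[1, 3, 6], [2, 7, 8], [4], [5]], Q = [[1, 2, 5], [3, 6, 8], [4], [7]].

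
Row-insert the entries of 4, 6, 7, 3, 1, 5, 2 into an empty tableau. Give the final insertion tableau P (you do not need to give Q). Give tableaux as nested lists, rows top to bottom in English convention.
P = [[1, 2, 7], [3, 5], [4, 6]]

After inserting 4: P = [[4]].
After inserting 6: P = [[4, 6]].
After inserting 7: P = [[4, 6, 7]].
After inserting 3: P = [[3, 6, 7], [4]].
After inserting 1: P = [[1, 6, 7], [3], [4]].
After inserting 5: P = [[1, 5, 7], [3, 6], [4]].
After inserting 2: P = [[1, 2, 7], [3, 5], [4, 6]].

So P = [[1, 2, 7], [3, 5], [4, 6]].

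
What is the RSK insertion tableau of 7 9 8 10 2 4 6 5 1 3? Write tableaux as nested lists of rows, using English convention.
P = [[1, 3, 5], [2, 4, 10], [6, 8], [7], [9]]

Insert 7: appended to row 1. P = [[7]].
Insert 9: appended to row 1. P = [[7, 9]].
Insert 8: 8 bumps 9 from row 1; 9 starts row 2. P = [[7, 8], [9]].
Insert 10: appended to row 1. P = [[7, 8, 10], [9]].
Insert 2: 2 bumps 7 from row 1; 7 bumps 9 from row 2; 9 starts row 3. P = [[2, 8, 10], [7], [9]].
Insert 4: 4 bumps 8 from row 1; 8 appends to row 2. P = [[2, 4, 10], [7, 8], [9]].
Insert 6: 6 bumps 10 from row 1; 10 appends to row 2. P = [[2, 4, 6], [7, 8, 10], [9]].
Insert 5: 5 bumps 6 from row 1; 6 bumps 7 from row 2; 7 bumps 9 from row 3; 9 starts row 4. P = [[2, 4, 5], [6, 8, 10], [7], [9]].
Insert 1: 1 bumps 2 from row 1; 2 bumps 6 from row 2; 6 bumps 7 from row 3; 7 bumps 9 from row 4; 9 starts row 5. P = [[1, 4, 5], [2, 8, 10], [6], [7], [9]].
Insert 3: 3 bumps 4 from row 1; 4 bumps 8 from row 2; 8 appends to row 3. P = [[1, 3, 5], [2, 4, 10], [6, 8], [7], [9]].

So P = [[1, 3, 5], [2, 4, 10], [6, 8], [7], [9]].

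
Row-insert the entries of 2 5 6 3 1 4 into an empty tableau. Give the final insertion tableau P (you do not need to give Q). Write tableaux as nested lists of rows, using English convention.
After inserting 2: P = [[2]].
After inserting 5: P = [[2, 5]].
After inserting 6: P = [[2, 5, 6]].
After inserting 3: P = [[2, 3, 6], [5]].
After inserting 1: P = [[1, 3, 6], [2], [5]].
After inserting 4: P = [[1, 3, 4], [2, 6], [5]].

So P = [[1, 3, 4], [2, 6], [5]].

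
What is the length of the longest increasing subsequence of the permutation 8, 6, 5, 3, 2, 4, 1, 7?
3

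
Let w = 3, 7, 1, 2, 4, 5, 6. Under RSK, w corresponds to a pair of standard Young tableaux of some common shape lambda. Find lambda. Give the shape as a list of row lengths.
[5, 2]

RSK row insertion gives P = [[1, 2, 4, 5, 6], [3, 7]], which has shape [5, 2].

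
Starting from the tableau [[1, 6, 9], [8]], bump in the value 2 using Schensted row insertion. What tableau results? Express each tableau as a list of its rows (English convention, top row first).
In row 1, 2 replaces 6 (the leftmost entry greater than 2); 6 is bumped to row 2. In row 2, 6 replaces 8 (the leftmost entry greater than 6); 8 is bumped to row 3. 8 starts a new row 3. The new tableau is [[1, 2, 9], [6], [8]].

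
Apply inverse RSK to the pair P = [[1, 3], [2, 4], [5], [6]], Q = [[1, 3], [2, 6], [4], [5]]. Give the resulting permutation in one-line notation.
6 2 5 4 1 3

Reverse the RSK construction: for i from n down to 1, find the cell of Q containing i, remove the entry at that cell from P, and reverse-bump it up through P; the value ejected from row 1 is w(i).

Step i=6: Q has 6 at row 2, column 2; remove 4 from row 2 of P and reverse-bump: 4 enters row 1 and ejects 3. So w(6) = 3. P is now [[1, 4], [2], [5], [6]].
Step i=5: Q has 5 at row 4, column 1; remove 6 from row 4 of P and reverse-bump: 6 enters row 3 and ejects 5; 5 enters row 2 and ejects 2; 2 enters row 1 and ejects 1. So w(5) = 1. P is now [[2, 4], [5], [6]].
Step i=4: Q has 4 at row 3, column 1; remove 6 from row 3 of P and reverse-bump: 6 enters row 2 and ejects 5; 5 enters row 1 and ejects 4. So w(4) = 4. P is now [[2, 5], [6]].
Step i=3: Q has 3 at row 1, column 2; remove that cell from P, ejecting 5. So w(3) = 5. P is now [[2], [6]].
Step i=2: Q has 2 at row 2, column 1; remove 6 from row 2 of P and reverse-bump: 6 enters row 1 and ejects 2. So w(2) = 2. P is now [[6]].
Step i=1: Q has 1 at row 1, column 1; remove that cell from P, ejecting 6. So w(1) = 6. P is now [].

So w = 6 2 5 4 1 3.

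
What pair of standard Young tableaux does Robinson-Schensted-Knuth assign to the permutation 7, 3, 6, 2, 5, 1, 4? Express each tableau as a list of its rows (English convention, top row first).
P = [[1, 4], [2, 5], [3, 6], [7]], Q = [[1, 3], [2, 5], [4, 7], [6]]

Insert each entry of the permutation into P by Schensted row insertion, recording in Q the position of each new cell.

Insert 7: appended to row 1. P = [[7]].
Insert 3: 3 bumps 7 from row 1; 7 starts row 2. P = [[3], [7]].
Insert 6: appended to row 1. P = [[3, 6], [7]].
Insert 2: 2 bumps 3 from row 1; 3 bumps 7 from row 2; 7 starts row 3. P = [[2, 6], [3], [7]].
Insert 5: 5 bumps 6 from row 1; 6 appends to row 2. P = [[2, 5], [3, 6], [7]].
Insert 1: 1 bumps 2 from row 1; 2 bumps 3 from row 2; 3 bumps 7 from row 3; 7 starts row 4. P = [[1, 5], [2, 6], [3], [7]].
Insert 4: 4 bumps 5 from row 1; 5 bumps 6 from row 2; 6 appends to row 3. P = [[1, 4], [2, 5], [3, 6], [7]].

So P = [[1, 4], [2, 5], [3, 6], [7]], Q = [[1, 3], [2, 5], [4, 7], [6]].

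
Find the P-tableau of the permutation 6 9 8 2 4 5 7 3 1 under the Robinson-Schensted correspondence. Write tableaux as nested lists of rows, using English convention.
Insert 6: appended to row 1. P = [[6]].
Insert 9: appended to row 1. P = [[6, 9]].
Insert 8: 8 bumps 9 from row 1; 9 starts row 2. P = [[6, 8], [9]].
Insert 2: 2 bumps 6 from row 1; 6 bumps 9 from row 2; 9 starts row 3. P = [[2, 8], [6], [9]].
Insert 4: 4 bumps 8 from row 1; 8 appends to row 2. P = [[2, 4], [6, 8], [9]].
Insert 5: appended to row 1. P = [[2, 4, 5], [6, 8], [9]].
Insert 7: appended to row 1. P = [[2, 4, 5, 7], [6, 8], [9]].
Insert 3: 3 bumps 4 from row 1; 4 bumps 6 from row 2; 6 bumps 9 from row 3; 9 starts row 4. P = [[2, 3, 5, 7], [4, 8], [6], [9]].
Insert 1: 1 bumps 2 from row 1; 2 bumps 4 from row 2; 4 bumps 6 from row 3; 6 bumps 9 from row 4; 9 starts row 5. P = [[1, 3, 5, 7], [2, 8], [4], [6], [9]].

So P = [[1, 3, 5, 7], [2, 8], [4], [6], [9]].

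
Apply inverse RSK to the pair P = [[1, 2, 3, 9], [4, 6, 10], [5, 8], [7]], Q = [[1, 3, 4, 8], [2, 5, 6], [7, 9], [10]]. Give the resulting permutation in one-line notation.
7 1 8 10 5 6 2 9 4 3

Reverse the RSK construction: for i from n down to 1, find the cell of Q containing i, remove the entry at that cell from P, and reverse-bump it up through P; the value ejected from row 1 is w(i).

Step i=10: Q has 10 at row 4, column 1; remove 7 from row 4 of P and reverse-bump: 7 enters row 3 and ejects 5; 5 enters row 2 and ejects 4; 4 enters row 1 and ejects 3. So w(10) = 3. P is now [[1, 2, 4, 9], [5, 6, 10], [7, 8]].
Step i=9: Q has 9 at row 3, column 2; remove 8 from row 3 of P and reverse-bump: 8 enters row 2 and ejects 6; 6 enters row 1 and ejects 4. So w(9) = 4. P is now [[1, 2, 6, 9], [5, 8, 10], [7]].
Step i=8: Q has 8 at row 1, column 4; remove that cell from P, ejecting 9. So w(8) = 9. P is now [[1, 2, 6], [5, 8, 10], [7]].
Step i=7: Q has 7 at row 3, column 1; remove 7 from row 3 of P and reverse-bump: 7 enters row 2 and ejects 5; 5 enters row 1 and ejects 2. So w(7) = 2. P is now [[1, 5, 6], [7, 8, 10]].
Step i=6: Q has 6 at row 2, column 3; remove 10 from row 2 of P and reverse-bump: 10 enters row 1 and ejects 6. So w(6) = 6. P is now [[1, 5, 10], [7, 8]].
Step i=5: Q has 5 at row 2, column 2; remove 8 from row 2 of P and reverse-bump: 8 enters row 1 and ejects 5. So w(5) = 5. P is now [[1, 8, 10], [7]].
Step i=4: Q has 4 at row 1, column 3; remove that cell from P, ejecting 10. So w(4) = 10. P is now [[1, 8], [7]].
Step i=3: Q has 3 at row 1, column 2; remove that cell from P, ejecting 8. So w(3) = 8. P is now [[1], [7]].
Step i=2: Q has 2 at row 2, column 1; remove 7 from row 2 of P and reverse-bump: 7 enters row 1 and ejects 1. So w(2) = 1. P is now [[7]].
Step i=1: Q has 1 at row 1, column 1; remove that cell from P, ejecting 7. So w(1) = 7. P is now [].

So w = 7 1 8 10 5 6 2 9 4 3.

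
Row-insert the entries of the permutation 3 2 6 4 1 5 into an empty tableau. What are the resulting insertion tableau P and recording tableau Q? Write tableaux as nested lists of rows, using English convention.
P = [[1, 4, 5], [2, 6], [3]], Q = [[1, 3, 6], [2, 4], [5]]

Insert each entry of the permutation into P by Schensted row insertion, recording in Q the position of each new cell.

Insert 3: appended to row 1. P = [[3]].
Insert 2: 2 bumps 3 from row 1; 3 starts row 2. P = [[2], [3]].
Insert 6: appended to row 1. P = [[2, 6], [3]].
Insert 4: 4 bumps 6 from row 1; 6 appends to row 2. P = [[2, 4], [3, 6]].
Insert 1: 1 bumps 2 from row 1; 2 bumps 3 from row 2; 3 starts row 3. P = [[1, 4], [2, 6], [3]].
Insert 5: appended to row 1. P = [[1, 4, 5], [2, 6], [3]].

So P = [[1, 4, 5], [2, 6], [3]], Q = [[1, 3, 6], [2, 4], [5]].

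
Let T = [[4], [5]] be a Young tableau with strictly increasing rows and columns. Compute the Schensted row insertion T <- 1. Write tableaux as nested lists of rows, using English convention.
In row 1, 1 replaces 4 (the leftmost entry greater than 1); 4 is bumped to row 2. In row 2, 4 replaces 5 (the leftmost entry greater than 4); 5 is bumped to row 3. 5 starts a new row 3. The new tableau is [[1], [4], [5]].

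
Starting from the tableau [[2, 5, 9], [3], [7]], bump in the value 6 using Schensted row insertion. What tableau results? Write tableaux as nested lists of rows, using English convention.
In row 1, 6 replaces 9 (the leftmost entry greater than 6); 9 is bumped to row 2. 9 is appended to row 2. The new tableau is [[2, 5, 6], [3, 9], [7]].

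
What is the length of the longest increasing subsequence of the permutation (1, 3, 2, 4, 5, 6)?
5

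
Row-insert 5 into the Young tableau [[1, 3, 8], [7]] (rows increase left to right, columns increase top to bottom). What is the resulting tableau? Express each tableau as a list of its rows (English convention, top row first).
[[1, 3, 5], [7, 8]]

In row 1, 5 replaces 8 (the leftmost entry greater than 5); 8 is bumped to row 2. 8 is appended to row 2. The new tableau is [[1, 3, 5], [7, 8]].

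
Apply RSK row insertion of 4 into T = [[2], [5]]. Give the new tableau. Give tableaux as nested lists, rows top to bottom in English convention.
[[2, 4], [5]]

4 is larger than every entry of row 1, so it is appended to row 1. The new tableau is [[2, 4], [5]].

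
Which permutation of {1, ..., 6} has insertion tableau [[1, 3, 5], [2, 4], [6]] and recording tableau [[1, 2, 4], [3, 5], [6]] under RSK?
2 4 1 6 5 3

Reverse the RSK construction: for i from n down to 1, find the cell of Q containing i, remove the entry at that cell from P, and reverse-bump it up through P; the value ejected from row 1 is w(i).

Step i=6: Q has 6 at row 3, column 1; remove 6 from row 3 of P and reverse-bump: 6 enters row 2 and ejects 4; 4 enters row 1 and ejects 3. So w(6) = 3. P is now [[1, 4, 5], [2, 6]].
Step i=5: Q has 5 at row 2, column 2; remove 6 from row 2 of P and reverse-bump: 6 enters row 1 and ejects 5. So w(5) = 5. P is now [[1, 4, 6], [2]].
Step i=4: Q has 4 at row 1, column 3; remove that cell from P, ejecting 6. So w(4) = 6. P is now [[1, 4], [2]].
Step i=3: Q has 3 at row 2, column 1; remove 2 from row 2 of P and reverse-bump: 2 enters row 1 and ejects 1. So w(3) = 1. P is now [[2, 4]].
Step i=2: Q has 2 at row 1, column 2; remove that cell from P, ejecting 4. So w(2) = 4. P is now [[2]].
Step i=1: Q has 1 at row 1, column 1; remove that cell from P, ejecting 2. So w(1) = 2. P is now [].

So w = 2 4 1 6 5 3.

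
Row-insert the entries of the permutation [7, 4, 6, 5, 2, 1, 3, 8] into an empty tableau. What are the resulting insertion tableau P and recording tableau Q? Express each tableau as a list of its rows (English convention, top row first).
Insert each entry of the permutation into P by Schensted row insertion, recording in Q the position of each new cell.

After inserting 7: P = [[7]].
After inserting 4: P = [[4], [7]].
After inserting 6: P = [[4, 6], [7]].
After inserting 5: P = [[4, 5], [6], [7]].
After inserting 2: P = [[2, 5], [4], [6], [7]].
After inserting 1: P = [[1, 5], [2], [4], [6], [7]].
After inserting 3: P = [[1, 3], [2, 5], [4], [6], [7]].
After inserting 8: P = [[1, 3, 8], [2, 5], [4], [6], [7]].

So P = [[1, 3, 8], [2, 5], [4], [6], [7]], Q = [[1, 3, 8], [2, 7], [4], [5], [6]].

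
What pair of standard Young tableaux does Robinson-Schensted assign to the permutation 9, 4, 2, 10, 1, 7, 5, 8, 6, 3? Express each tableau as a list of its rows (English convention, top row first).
P = [[1, 3, 6], [2, 5, 8], [4, 7], [9, 10]], Q = [[1, 4, 8], [2, 6, 9], [3, 7], [5, 10]]

Insert each entry of the permutation into P by Schensted row insertion, recording in Q the position of each new cell.

Insert 9: appended to row 1. P = [[9]].
Insert 4: 4 bumps 9 from row 1; 9 starts row 2. P = [[4], [9]].
Insert 2: 2 bumps 4 from row 1; 4 bumps 9 from row 2; 9 starts row 3. P = [[2], [4], [9]].
Insert 10: appended to row 1. P = [[2, 10], [4], [9]].
Insert 1: 1 bumps 2 from row 1; 2 bumps 4 from row 2; 4 bumps 9 from row 3; 9 starts row 4. P = [[1, 10], [2], [4], [9]].
Insert 7: 7 bumps 10 from row 1; 10 appends to row 2. P = [[1, 7], [2, 10], [4], [9]].
Insert 5: 5 bumps 7 from row 1; 7 bumps 10 from row 2; 10 appends to row 3. P = [[1, 5], [2, 7], [4, 10], [9]].
Insert 8: appended to row 1. P = [[1, 5, 8], [2, 7], [4, 10], [9]].
Insert 6: 6 bumps 8 from row 1; 8 appends to row 2. P = [[1, 5, 6], [2, 7, 8], [4, 10], [9]].
Insert 3: 3 bumps 5 from row 1; 5 bumps 7 from row 2; 7 bumps 10 from row 3; 10 appends to row 4. P = [[1, 3, 6], [2, 5, 8], [4, 7], [9, 10]].

So P = [[1, 3, 6], [2, 5, 8], [4, 7], [9, 10]], Q = [[1, 4, 8], [2, 6, 9], [3, 7], [5, 10]].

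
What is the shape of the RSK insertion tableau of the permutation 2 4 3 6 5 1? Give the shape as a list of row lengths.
[3, 2, 1]

Row-insert each entry into an empty tableau.

After inserting 2: P = [[2]].
After inserting 4: P = [[2, 4]].
After inserting 3: P = [[2, 3], [4]].
After inserting 6: P = [[2, 3, 6], [4]].
After inserting 5: P = [[2, 3, 5], [4, 6]].
After inserting 1: P = [[1, 3, 5], [2, 6], [4]].

The final insertion tableau P = [[1, 3, 5], [2, 6], [4]] has shape [3, 2, 1].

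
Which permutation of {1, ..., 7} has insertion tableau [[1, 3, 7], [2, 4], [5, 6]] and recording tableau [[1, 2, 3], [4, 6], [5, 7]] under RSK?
Reverse the RSK construction: for i from n down to 1, find the cell of Q containing i, remove the entry at that cell from P, and reverse-bump it up through P; the value ejected from row 1 is w(i).

Step i=7: Q has 7 at row 3, column 2; remove 6 from row 3 of P and reverse-bump: 6 enters row 2 and ejects 4; 4 enters row 1 and ejects 3. So w(7) = 3. P is now [[1, 4, 7], [2, 6], [5]].
Step i=6: Q has 6 at row 2, column 2; remove 6 from row 2 of P and reverse-bump: 6 enters row 1 and ejects 4. So w(6) = 4. P is now [[1, 6, 7], [2], [5]].
Step i=5: Q has 5 at row 3, column 1; remove 5 from row 3 of P and reverse-bump: 5 enters row 2 and ejects 2; 2 enters row 1 and ejects 1. So w(5) = 1. P is now [[2, 6, 7], [5]].
Step i=4: Q has 4 at row 2, column 1; remove 5 from row 2 of P and reverse-bump: 5 enters row 1 and ejects 2. So w(4) = 2. P is now [[5, 6, 7]].
Step i=3: Q has 3 at row 1, column 3; remove that cell from P, ejecting 7. So w(3) = 7. P is now [[5, 6]].
Step i=2: Q has 2 at row 1, column 2; remove that cell from P, ejecting 6. So w(2) = 6. P is now [[5]].
Step i=1: Q has 1 at row 1, column 1; remove that cell from P, ejecting 5. So w(1) = 5. P is now [].

So w = 5 6 7 2 1 4 3.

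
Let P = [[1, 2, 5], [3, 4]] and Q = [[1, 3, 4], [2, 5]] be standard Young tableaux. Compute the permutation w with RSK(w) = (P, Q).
3 1 4 5 2

Reverse the RSK construction: for i from n down to 1, find the cell of Q containing i, remove the entry at that cell from P, and reverse-bump it up through P; the value ejected from row 1 is w(i).

Step i=5: Q has 5 at row 2, column 2; remove 4 from row 2 of P and reverse-bump: 4 enters row 1 and ejects 2. So w(5) = 2. P is now [[1, 4, 5], [3]].
Step i=4: Q has 4 at row 1, column 3; remove that cell from P, ejecting 5. So w(4) = 5. P is now [[1, 4], [3]].
Step i=3: Q has 3 at row 1, column 2; remove that cell from P, ejecting 4. So w(3) = 4. P is now [[1], [3]].
Step i=2: Q has 2 at row 2, column 1; remove 3 from row 2 of P and reverse-bump: 3 enters row 1 and ejects 1. So w(2) = 1. P is now [[3]].
Step i=1: Q has 1 at row 1, column 1; remove that cell from P, ejecting 3. So w(1) = 3. P is now [].

So w = 3 1 4 5 2.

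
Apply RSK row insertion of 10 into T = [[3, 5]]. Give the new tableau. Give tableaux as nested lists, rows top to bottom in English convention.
10 is larger than every entry of row 1, so it is appended to row 1. The new tableau is [[3, 5, 10]].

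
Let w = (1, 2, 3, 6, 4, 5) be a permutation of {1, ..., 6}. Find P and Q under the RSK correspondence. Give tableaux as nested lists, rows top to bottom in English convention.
Insert each entry of the permutation into P by Schensted row insertion, recording in Q the position of each new cell.

Insert 1: appended to row 1. P = [[1]], Q = [[1]].
Insert 2: appended to row 1. P = [[1, 2]], Q = [[1, 2]].
Insert 3: appended to row 1. P = [[1, 2, 3]], Q = [[1, 2, 3]].
Insert 6: appended to row 1. P = [[1, 2, 3, 6]], Q = [[1, 2, 3, 4]].
Insert 4: 4 bumps 6 from row 1; 6 starts row 2. P = [[1, 2, 3, 4], [6]], Q = [[1, 2, 3, 4], [5]].
Insert 5: appended to row 1. P = [[1, 2, 3, 4, 5], [6]], Q = [[1, 2, 3, 4, 6], [5]].

So P = [[1, 2, 3, 4, 5], [6]], Q = [[1, 2, 3, 4, 6], [5]].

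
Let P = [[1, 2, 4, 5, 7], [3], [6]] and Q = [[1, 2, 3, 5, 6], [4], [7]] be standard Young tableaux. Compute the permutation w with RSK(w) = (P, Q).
Reverse the RSK construction: for i from n down to 1, find the cell of Q containing i, remove the entry at that cell from P, and reverse-bump it up through P; the value ejected from row 1 is w(i).

Step i=7: Q has 7 at row 3, column 1; remove 6 from row 3 of P and reverse-bump: 6 enters row 2 and ejects 3; 3 enters row 1 and ejects 2. So w(7) = 2. P is now [[1, 3, 4, 5, 7], [6]].
Step i=6: Q has 6 at row 1, column 5; remove that cell from P, ejecting 7. So w(6) = 7. P is now [[1, 3, 4, 5], [6]].
Step i=5: Q has 5 at row 1, column 4; remove that cell from P, ejecting 5. So w(5) = 5. P is now [[1, 3, 4], [6]].
Step i=4: Q has 4 at row 2, column 1; remove 6 from row 2 of P and reverse-bump: 6 enters row 1 and ejects 4. So w(4) = 4. P is now [[1, 3, 6]].
Step i=3: Q has 3 at row 1, column 3; remove that cell from P, ejecting 6. So w(3) = 6. P is now [[1, 3]].
Step i=2: Q has 2 at row 1, column 2; remove that cell from P, ejecting 3. So w(2) = 3. P is now [[1]].
Step i=1: Q has 1 at row 1, column 1; remove that cell from P, ejecting 1. So w(1) = 1. P is now [].

So w = 1 3 6 4 5 7 2.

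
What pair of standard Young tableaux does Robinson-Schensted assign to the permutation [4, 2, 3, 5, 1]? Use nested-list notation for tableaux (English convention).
Insert each entry of the permutation into P by Schensted row insertion, recording in Q the position of each new cell.

Insert 4: appended to row 1. P = [[4]].
Insert 2: 2 bumps 4 from row 1; 4 starts row 2. P = [[2], [4]].
Insert 3: appended to row 1. P = [[2, 3], [4]].
Insert 5: appended to row 1. P = [[2, 3, 5], [4]].
Insert 1: 1 bumps 2 from row 1; 2 bumps 4 from row 2; 4 starts row 3. P = [[1, 3, 5], [2], [4]].

So P = [[1, 3, 5], [2], [4]], Q = [[1, 3, 4], [2], [5]].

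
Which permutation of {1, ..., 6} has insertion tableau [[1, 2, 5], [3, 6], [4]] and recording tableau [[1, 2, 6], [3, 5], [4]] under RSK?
Reverse the RSK construction: for i from n down to 1, find the cell of Q containing i, remove the entry at that cell from P, and reverse-bump it up through P; the value ejected from row 1 is w(i).

Step i=6: Q has 6 at row 1, column 3; remove that cell from P, ejecting 5. So w(6) = 5. P is now [[1, 2], [3, 6], [4]].
Step i=5: Q has 5 at row 2, column 2; remove 6 from row 2 of P and reverse-bump: 6 enters row 1 and ejects 2. So w(5) = 2. P is now [[1, 6], [3], [4]].
Step i=4: Q has 4 at row 3, column 1; remove 4 from row 3 of P and reverse-bump: 4 enters row 2 and ejects 3; 3 enters row 1 and ejects 1. So w(4) = 1. P is now [[3, 6], [4]].
Step i=3: Q has 3 at row 2, column 1; remove 4 from row 2 of P and reverse-bump: 4 enters row 1 and ejects 3. So w(3) = 3. P is now [[4, 6]].
Step i=2: Q has 2 at row 1, column 2; remove that cell from P, ejecting 6. So w(2) = 6. P is now [[4]].
Step i=1: Q has 1 at row 1, column 1; remove that cell from P, ejecting 4. So w(1) = 4. P is now [].

So w = 4 6 3 1 2 5.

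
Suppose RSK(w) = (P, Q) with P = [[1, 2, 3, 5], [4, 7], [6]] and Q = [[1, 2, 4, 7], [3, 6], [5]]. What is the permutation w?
Reverse the RSK construction: for i from n down to 1, find the cell of Q containing i, remove the entry at that cell from P, and reverse-bump it up through P; the value ejected from row 1 is w(i).

Step i=7: Q has 7 at row 1, column 4; remove that cell from P, ejecting 5. So w(7) = 5. P is now [[1, 2, 3], [4, 7], [6]].
Step i=6: Q has 6 at row 2, column 2; remove 7 from row 2 of P and reverse-bump: 7 enters row 1 and ejects 3. So w(6) = 3. P is now [[1, 2, 7], [4], [6]].
Step i=5: Q has 5 at row 3, column 1; remove 6 from row 3 of P and reverse-bump: 6 enters row 2 and ejects 4; 4 enters row 1 and ejects 2. So w(5) = 2. P is now [[1, 4, 7], [6]].
Step i=4: Q has 4 at row 1, column 3; remove that cell from P, ejecting 7. So w(4) = 7. P is now [[1, 4], [6]].
Step i=3: Q has 3 at row 2, column 1; remove 6 from row 2 of P and reverse-bump: 6 enters row 1 and ejects 4. So w(3) = 4. P is now [[1, 6]].
Step i=2: Q has 2 at row 1, column 2; remove that cell from P, ejecting 6. So w(2) = 6. P is now [[1]].
Step i=1: Q has 1 at row 1, column 1; remove that cell from P, ejecting 1. So w(1) = 1. P is now [].

So w = 1 6 4 7 2 3 5.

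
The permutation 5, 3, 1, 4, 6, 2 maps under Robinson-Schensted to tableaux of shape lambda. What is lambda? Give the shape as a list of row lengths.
Row-insert each entry into an empty tableau.

After inserting 5: P = [[5]].
After inserting 3: P = [[3], [5]].
After inserting 1: P = [[1], [3], [5]].
After inserting 4: P = [[1, 4], [3], [5]].
After inserting 6: P = [[1, 4, 6], [3], [5]].
After inserting 2: P = [[1, 2, 6], [3, 4], [5]].

The final insertion tableau P = [[1, 2, 6], [3, 4], [5]] has shape [3, 2, 1].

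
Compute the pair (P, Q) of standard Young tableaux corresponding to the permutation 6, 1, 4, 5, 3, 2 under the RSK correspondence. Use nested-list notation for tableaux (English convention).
Insert each entry of the permutation into P by Schensted row insertion, recording in Q the position of each new cell.

Insert 6: appended to row 1. P = [[6]].
Insert 1: 1 bumps 6 from row 1; 6 starts row 2. P = [[1], [6]].
Insert 4: appended to row 1. P = [[1, 4], [6]].
Insert 5: appended to row 1. P = [[1, 4, 5], [6]].
Insert 3: 3 bumps 4 from row 1; 4 bumps 6 from row 2; 6 starts row 3. P = [[1, 3, 5], [4], [6]].
Insert 2: 2 bumps 3 from row 1; 3 bumps 4 from row 2; 4 bumps 6 from row 3; 6 starts row 4. P = [[1, 2, 5], [3], [4], [6]].

So P = [[1, 2, 5], [3], [4], [6]], Q = [[1, 3, 4], [2], [5], [6]].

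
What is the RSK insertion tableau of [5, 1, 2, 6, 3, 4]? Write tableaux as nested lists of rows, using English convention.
Insert 5: appended to row 1. P = [[5]].
Insert 1: 1 bumps 5 from row 1; 5 starts row 2. P = [[1], [5]].
Insert 2: appended to row 1. P = [[1, 2], [5]].
Insert 6: appended to row 1. P = [[1, 2, 6], [5]].
Insert 3: 3 bumps 6 from row 1; 6 appends to row 2. P = [[1, 2, 3], [5, 6]].
Insert 4: appended to row 1. P = [[1, 2, 3, 4], [5, 6]].

So P = [[1, 2, 3, 4], [5, 6]].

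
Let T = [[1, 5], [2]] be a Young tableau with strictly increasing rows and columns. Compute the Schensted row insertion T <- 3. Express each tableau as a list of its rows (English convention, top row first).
In row 1, 3 replaces 5 (the leftmost entry greater than 3); 5 is bumped to row 2. 5 is appended to row 2. The new tableau is [[1, 3], [2, 5]].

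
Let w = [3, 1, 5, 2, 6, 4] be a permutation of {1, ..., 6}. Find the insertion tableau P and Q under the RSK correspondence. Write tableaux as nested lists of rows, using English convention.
P = [[1, 2, 4], [3, 5, 6]], Q = [[1, 3, 5], [2, 4, 6]]

Insert each entry of the permutation into P by Schensted row insertion, recording in Q the position of each new cell.

Insert 3: appended to row 1. P = [[3]].
Insert 1: 1 bumps 3 from row 1; 3 starts row 2. P = [[1], [3]].
Insert 5: appended to row 1. P = [[1, 5], [3]].
Insert 2: 2 bumps 5 from row 1; 5 appends to row 2. P = [[1, 2], [3, 5]].
Insert 6: appended to row 1. P = [[1, 2, 6], [3, 5]].
Insert 4: 4 bumps 6 from row 1; 6 appends to row 2. P = [[1, 2, 4], [3, 5, 6]].

So P = [[1, 2, 4], [3, 5, 6]], Q = [[1, 3, 5], [2, 4, 6]].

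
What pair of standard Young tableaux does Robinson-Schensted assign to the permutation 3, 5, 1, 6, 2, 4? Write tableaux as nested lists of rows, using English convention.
Insert each entry of the permutation into P by Schensted row insertion, recording in Q the position of each new cell.

Insert 3: appended to row 1. P = [[3]], Q = [[1]].
Insert 5: appended to row 1. P = [[3, 5]], Q = [[1, 2]].
Insert 1: 1 bumps 3 from row 1; 3 starts row 2. P = [[1, 5], [3]], Q = [[1, 2], [3]].
Insert 6: appended to row 1. P = [[1, 5, 6], [3]], Q = [[1, 2, 4], [3]].
Insert 2: 2 bumps 5 from row 1; 5 appends to row 2. P = [[1, 2, 6], [3, 5]], Q = [[1, 2, 4], [3, 5]].
Insert 4: 4 bumps 6 from row 1; 6 appends to row 2. P = [[1, 2, 4], [3, 5, 6]], Q = [[1, 2, 4], [3, 5, 6]].

So P = [[1, 2, 4], [3, 5, 6]], Q = [[1, 2, 4], [3, 5, 6]].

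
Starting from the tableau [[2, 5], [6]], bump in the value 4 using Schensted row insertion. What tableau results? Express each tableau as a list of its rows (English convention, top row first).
[[2, 4], [5], [6]]

In row 1, 4 replaces 5 (the leftmost entry greater than 4); 5 is bumped to row 2. In row 2, 5 replaces 6 (the leftmost entry greater than 5); 6 is bumped to row 3. 6 starts a new row 3. The new tableau is [[2, 4], [5], [6]].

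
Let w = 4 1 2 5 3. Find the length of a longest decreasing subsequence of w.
2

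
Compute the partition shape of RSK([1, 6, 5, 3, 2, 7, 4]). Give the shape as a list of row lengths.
Row-insert each entry into an empty tableau.

After inserting 1: P = [[1]].
After inserting 6: P = [[1, 6]].
After inserting 5: P = [[1, 5], [6]].
After inserting 3: P = [[1, 3], [5], [6]].
After inserting 2: P = [[1, 2], [3], [5], [6]].
After inserting 7: P = [[1, 2, 7], [3], [5], [6]].
After inserting 4: P = [[1, 2, 4], [3, 7], [5], [6]].

The final insertion tableau P = [[1, 2, 4], [3, 7], [5], [6]] has shape [3, 2, 1, 1].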